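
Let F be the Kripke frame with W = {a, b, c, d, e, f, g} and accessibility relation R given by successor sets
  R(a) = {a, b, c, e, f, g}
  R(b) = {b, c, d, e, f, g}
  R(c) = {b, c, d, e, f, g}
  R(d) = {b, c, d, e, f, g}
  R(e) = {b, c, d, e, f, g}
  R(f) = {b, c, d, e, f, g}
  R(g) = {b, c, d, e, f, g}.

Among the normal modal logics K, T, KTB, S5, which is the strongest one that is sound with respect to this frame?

T

Reflexive (axiom T): yes — every world is R-related to itself.
Symmetric (axiom B): no — a R b but not b R a.
Euclidean (axiom 5): no — a R b and a R a, but not b R a.
So F validates K, T; KTB would additionally require R to be symmetric. The strongest is T.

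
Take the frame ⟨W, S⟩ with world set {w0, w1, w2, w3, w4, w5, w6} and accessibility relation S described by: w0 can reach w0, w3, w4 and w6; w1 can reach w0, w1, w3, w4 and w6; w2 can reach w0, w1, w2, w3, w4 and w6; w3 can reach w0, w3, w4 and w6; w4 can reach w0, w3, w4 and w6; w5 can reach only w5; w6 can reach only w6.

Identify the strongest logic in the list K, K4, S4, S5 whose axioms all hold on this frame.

S4

Transitive (axiom 4): yes — every two-step S-path is closed by a direct edge.
Reflexive (axiom T): yes — every world is S-related to itself.
Euclidean (axiom 5): no — w0 S w6 and w0 S w3, but not w6 S w3.
So F validates K, K4, S4; S5 would additionally require S to be Euclidean. The strongest is S4.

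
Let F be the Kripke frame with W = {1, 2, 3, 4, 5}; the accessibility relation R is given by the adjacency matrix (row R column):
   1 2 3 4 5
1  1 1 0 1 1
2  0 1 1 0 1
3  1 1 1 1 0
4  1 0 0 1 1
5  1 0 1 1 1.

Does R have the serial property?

Serial: yes — every world has a successor (e.g. 1 R 1).

Yes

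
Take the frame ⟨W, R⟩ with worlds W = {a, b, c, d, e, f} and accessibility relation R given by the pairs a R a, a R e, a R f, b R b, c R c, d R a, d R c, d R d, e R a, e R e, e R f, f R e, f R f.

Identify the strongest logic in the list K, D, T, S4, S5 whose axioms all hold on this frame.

Serial (axiom D): yes — every world has a successor (e.g. a R a).
Reflexive (axiom T): yes — every world is R-related to itself.
Transitive (axiom 4): no — d R a and a R e, but not d R e.
Euclidean (axiom 5): no — d R a and d R c, but not a R c.
So F validates K, D, T; S4 would additionally require R to be transitive. The strongest is T.

T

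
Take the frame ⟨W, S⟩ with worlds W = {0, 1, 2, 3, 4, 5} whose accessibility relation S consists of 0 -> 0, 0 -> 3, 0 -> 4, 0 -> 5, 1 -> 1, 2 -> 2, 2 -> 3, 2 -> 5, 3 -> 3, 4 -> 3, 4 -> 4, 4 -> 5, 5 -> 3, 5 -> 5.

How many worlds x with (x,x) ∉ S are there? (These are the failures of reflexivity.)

S is reflexive; there are no such worlds.

0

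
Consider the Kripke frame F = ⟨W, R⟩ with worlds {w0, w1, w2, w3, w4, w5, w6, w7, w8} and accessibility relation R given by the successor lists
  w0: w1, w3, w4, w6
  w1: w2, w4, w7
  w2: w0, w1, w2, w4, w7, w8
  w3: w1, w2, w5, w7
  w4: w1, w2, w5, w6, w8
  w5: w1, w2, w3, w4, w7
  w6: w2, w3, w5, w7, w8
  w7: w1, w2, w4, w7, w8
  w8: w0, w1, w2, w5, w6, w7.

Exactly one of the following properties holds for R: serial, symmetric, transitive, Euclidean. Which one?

serial

Serial: yes — every world has a successor (e.g. w0 R w1).
Symmetric: no — w0 R w1 but not w1 R w0.
Transitive: no — w0 R w1 and w1 R w2, but not w0 R w2.
Euclidean: no — w0 R w1 and w0 R w3, but not w1 R w3.
Only serial holds.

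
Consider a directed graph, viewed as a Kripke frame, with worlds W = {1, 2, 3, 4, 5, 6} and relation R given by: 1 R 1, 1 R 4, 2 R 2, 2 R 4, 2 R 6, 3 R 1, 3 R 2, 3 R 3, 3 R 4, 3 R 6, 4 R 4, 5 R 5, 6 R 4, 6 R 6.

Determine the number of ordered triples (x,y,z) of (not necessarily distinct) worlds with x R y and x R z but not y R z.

17

Enumerating: (1,4,1), (2,4,2), (2,4,6), (2,6,2), (3,1,2), (3,1,3), (3,1,6), (3,2,1), (3,2,3), (3,4,1), (3,4,2), (3,4,3), (3,4,6), (3,6,1), (3,6,2), (3,6,3), (6,4,6).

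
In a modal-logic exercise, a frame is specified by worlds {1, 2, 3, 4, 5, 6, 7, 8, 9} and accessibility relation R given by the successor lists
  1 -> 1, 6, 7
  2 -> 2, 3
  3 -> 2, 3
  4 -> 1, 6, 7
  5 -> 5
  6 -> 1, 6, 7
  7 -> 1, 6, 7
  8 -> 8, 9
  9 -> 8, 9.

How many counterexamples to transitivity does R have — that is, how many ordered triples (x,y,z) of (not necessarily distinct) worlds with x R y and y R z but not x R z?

R is transitive; there are no such tuples.

0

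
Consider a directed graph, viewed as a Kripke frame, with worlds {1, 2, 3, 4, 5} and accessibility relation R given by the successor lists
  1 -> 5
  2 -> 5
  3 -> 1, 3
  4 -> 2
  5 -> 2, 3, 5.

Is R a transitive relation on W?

No

Transitive: no — 1 R 5 and 5 R 2, but not 1 R 2.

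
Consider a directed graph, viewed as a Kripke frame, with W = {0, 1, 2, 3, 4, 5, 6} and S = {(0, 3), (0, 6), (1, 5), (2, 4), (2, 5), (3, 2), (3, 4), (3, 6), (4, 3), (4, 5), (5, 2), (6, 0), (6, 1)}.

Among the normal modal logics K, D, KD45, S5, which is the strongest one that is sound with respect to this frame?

D

Serial (axiom D): yes — every world has a successor (e.g. 0 S 3).
Euclidean (axiom 5): no — 0 S 6 and 0 S 3, but not 6 S 3.
Transitive (axiom 4): no — 0 S 3 and 3 S 2, but not 0 S 2.
Reflexive (axiom T): no — 0 is not related to itself.
So F validates K, D; KD45 would additionally require S to be Euclidean and transitive. The strongest is D.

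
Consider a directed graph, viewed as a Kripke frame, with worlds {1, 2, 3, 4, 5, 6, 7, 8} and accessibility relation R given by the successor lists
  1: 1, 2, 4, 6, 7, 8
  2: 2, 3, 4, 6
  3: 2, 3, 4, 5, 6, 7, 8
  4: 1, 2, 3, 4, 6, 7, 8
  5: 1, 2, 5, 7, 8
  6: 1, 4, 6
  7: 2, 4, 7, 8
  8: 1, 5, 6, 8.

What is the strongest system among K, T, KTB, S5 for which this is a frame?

Reflexive (axiom T): yes — every world is R-related to itself.
Symmetric (axiom B): no — 1 R 2 but not 2 R 1.
Euclidean (axiom 5): no — 1 R 2 and 1 R 7, but not 2 R 7.
So F validates K, T; KTB would additionally require R to be symmetric. The strongest is T.

T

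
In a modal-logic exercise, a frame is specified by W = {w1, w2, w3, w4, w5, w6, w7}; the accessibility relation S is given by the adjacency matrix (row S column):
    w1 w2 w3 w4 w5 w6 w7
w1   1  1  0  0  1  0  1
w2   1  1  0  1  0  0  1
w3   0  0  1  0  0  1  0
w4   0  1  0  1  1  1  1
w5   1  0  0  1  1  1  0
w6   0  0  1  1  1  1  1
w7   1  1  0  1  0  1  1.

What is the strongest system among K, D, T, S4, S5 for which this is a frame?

T

Serial (axiom D): yes — every world has a successor (e.g. w1 S w1).
Reflexive (axiom T): yes — every world is S-related to itself.
Transitive (axiom 4): no — w1 S w2 and w2 S w4, but not w1 S w4.
Euclidean (axiom 5): no — w1 S w2 and w1 S w5, but not w2 S w5.
So F validates K, D, T; S4 would additionally require S to be transitive. The strongest is T.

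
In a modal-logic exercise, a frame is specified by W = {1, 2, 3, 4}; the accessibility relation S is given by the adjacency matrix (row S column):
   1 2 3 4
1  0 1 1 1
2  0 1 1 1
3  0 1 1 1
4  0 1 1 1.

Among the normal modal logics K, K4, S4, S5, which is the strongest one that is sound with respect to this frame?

Transitive (axiom 4): yes — every two-step S-path is closed by a direct edge.
Reflexive (axiom T): no — 1 is not related to itself.
Euclidean (axiom 5): yes — any two successors of a common world are S-related.
So F validates K, K4; S4 would additionally require S to be reflexive. The strongest is K4.

K4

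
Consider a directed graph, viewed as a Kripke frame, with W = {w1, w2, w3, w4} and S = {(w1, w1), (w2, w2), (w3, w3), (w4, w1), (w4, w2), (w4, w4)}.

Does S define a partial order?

Yes

Reflexive: yes — every world is S-related to itself.
Transitive: yes — every two-step S-path is closed by a direct edge.
Antisymmetric: yes — no distinct pair is related both ways.
So S is a partial order.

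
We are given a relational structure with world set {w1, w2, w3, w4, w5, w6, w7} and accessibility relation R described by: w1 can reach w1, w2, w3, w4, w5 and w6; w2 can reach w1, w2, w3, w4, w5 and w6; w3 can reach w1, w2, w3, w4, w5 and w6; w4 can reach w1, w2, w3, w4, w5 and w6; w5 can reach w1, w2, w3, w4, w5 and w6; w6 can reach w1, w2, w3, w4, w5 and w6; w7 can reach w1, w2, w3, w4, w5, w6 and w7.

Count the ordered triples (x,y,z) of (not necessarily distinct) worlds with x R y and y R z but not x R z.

R is transitive; there are no such tuples.

0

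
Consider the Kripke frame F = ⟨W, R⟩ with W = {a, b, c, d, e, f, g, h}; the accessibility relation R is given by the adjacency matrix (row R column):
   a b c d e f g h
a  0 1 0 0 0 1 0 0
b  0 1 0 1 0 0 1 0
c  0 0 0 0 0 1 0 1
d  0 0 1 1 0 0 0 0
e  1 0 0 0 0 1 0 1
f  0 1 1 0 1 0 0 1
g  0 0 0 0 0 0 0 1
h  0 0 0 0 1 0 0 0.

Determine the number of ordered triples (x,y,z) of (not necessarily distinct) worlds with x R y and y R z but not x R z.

Enumerating: (a,b,d), (a,b,g), (a,f,c), (a,f,e), (a,f,h), (b,d,c), (b,g,h), (c,f,b), (c,f,c), (c,f,e), (c,h,e), (d,c,f), … and 15 more.
Total: 27.

27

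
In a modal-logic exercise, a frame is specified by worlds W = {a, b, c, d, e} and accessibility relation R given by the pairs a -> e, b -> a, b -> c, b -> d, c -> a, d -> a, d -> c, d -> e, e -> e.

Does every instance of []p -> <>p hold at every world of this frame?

Yes

By correspondence theory, D is valid on a frame iff R is serial.
Serial: yes — every world has a successor (e.g. a R e).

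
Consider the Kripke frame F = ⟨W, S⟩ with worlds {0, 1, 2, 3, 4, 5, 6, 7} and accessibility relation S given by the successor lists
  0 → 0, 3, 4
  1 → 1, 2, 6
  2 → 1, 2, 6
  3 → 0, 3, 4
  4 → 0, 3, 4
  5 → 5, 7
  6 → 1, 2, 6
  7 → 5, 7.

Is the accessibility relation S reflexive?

Reflexive: yes — every world is S-related to itself.

Yes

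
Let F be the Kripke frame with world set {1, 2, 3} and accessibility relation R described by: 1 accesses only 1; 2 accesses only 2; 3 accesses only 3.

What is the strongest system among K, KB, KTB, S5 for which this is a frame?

S5

Symmetric (axiom B): yes — every pair in R has its reverse in R.
Reflexive (axiom T): yes — every world is R-related to itself.
Euclidean (axiom 5): yes — any two successors of a common world are R-related.
So F validates K, KB, KTB, S5. The strongest is S5.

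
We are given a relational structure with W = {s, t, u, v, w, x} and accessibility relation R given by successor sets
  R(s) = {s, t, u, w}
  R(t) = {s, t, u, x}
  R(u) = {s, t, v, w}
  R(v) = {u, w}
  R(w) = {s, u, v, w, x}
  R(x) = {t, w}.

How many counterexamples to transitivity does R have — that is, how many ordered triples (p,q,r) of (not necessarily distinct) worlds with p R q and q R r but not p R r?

30

Enumerating: (s,t,x), (s,u,v), (s,w,v), (s,w,x), (t,s,w), (t,u,v), (t,u,w), (t,x,w), (u,s,u), (u,t,u), (u,t,x), (u,v,u), … and 18 more.
Total: 30.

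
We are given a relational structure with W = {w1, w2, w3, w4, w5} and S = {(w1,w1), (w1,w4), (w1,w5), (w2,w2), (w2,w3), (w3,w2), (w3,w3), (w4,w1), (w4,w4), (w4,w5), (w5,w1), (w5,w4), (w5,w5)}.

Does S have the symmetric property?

Yes

Symmetric: yes — every pair in S has its reverse in S.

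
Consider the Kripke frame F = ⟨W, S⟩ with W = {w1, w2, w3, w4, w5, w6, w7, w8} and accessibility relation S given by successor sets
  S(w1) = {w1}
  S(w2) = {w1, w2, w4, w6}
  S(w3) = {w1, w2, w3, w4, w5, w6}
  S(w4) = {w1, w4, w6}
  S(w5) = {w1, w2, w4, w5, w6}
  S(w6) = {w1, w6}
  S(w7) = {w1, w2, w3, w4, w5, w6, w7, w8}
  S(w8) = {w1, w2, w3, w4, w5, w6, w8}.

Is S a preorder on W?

Reflexive: yes — every world is S-related to itself.
Transitive: yes — every two-step S-path is closed by a direct edge.
So S is a preorder.

Yes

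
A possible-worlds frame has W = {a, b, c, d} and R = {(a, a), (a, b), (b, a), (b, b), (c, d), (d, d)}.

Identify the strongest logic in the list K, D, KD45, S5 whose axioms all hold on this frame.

Serial (axiom D): yes — every world has a successor (e.g. a R a).
Euclidean (axiom 5): yes — any two successors of a common world are R-related.
Transitive (axiom 4): yes — every two-step R-path is closed by a direct edge.
Reflexive (axiom T): no — c is not related to itself.
So F validates K, D, KD45; S5 would additionally require R to be reflexive. The strongest is KD45.

KD45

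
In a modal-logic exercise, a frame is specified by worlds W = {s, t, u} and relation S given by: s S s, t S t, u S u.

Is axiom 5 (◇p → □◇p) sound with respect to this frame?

The schema 5 characterises exactly the Euclidean frames.
Euclidean: yes — any two successors of a common world are S-related.

Yes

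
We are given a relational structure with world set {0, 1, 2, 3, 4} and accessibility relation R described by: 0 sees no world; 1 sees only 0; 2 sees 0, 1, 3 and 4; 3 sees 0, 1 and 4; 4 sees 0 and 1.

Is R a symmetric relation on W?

No

Symmetric: no — 1 R 0 but not 0 R 1.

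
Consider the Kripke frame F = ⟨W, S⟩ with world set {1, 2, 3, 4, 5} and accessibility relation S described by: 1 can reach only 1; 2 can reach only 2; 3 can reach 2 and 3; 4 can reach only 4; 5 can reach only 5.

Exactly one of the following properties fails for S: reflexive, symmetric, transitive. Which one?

symmetric

Reflexive: yes — every world is S-related to itself.
Symmetric: no — 3 S 2 but not 2 S 3.
Transitive: yes — every two-step S-path is closed by a direct edge.
Only symmetric fails.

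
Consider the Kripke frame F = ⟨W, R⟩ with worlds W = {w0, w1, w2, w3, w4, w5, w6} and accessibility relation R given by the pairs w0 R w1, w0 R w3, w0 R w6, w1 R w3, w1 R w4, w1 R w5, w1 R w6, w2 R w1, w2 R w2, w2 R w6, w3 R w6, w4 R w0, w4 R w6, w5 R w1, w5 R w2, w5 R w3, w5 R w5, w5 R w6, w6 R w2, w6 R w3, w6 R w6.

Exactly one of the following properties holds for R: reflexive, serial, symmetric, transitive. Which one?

serial

Reflexive: no — w0 is not related to itself.
Serial: yes — every world has a successor (e.g. w0 R w1).
Symmetric: no — w0 R w1 but not w1 R w0.
Transitive: no — w0 R w1 and w1 R w4, but not w0 R w4.
Only serial holds.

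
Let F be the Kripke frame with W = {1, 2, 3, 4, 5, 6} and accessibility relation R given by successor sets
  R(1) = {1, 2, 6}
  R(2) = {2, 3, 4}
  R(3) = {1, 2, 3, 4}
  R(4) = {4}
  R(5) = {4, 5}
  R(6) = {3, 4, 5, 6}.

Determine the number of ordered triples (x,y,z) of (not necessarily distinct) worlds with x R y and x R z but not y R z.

20

Enumerating: (1,2,1), (1,2,6), (1,6,1), (1,6,2), (2,4,2), (2,4,3), (3,1,3), (3,1,4), (3,2,1), (3,4,1), (3,4,2), (3,4,3), … and 8 more.
Total: 20.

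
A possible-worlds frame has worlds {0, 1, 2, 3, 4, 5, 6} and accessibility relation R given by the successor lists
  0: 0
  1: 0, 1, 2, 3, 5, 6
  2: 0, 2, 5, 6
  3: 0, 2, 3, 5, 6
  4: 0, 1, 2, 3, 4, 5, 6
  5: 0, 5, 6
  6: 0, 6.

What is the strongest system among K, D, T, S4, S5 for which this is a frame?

S4

Serial (axiom D): yes — every world has a successor (e.g. 0 R 0).
Reflexive (axiom T): yes — every world is R-related to itself.
Transitive (axiom 4): yes — every two-step R-path is closed by a direct edge.
Euclidean (axiom 5): no — 1 R 0 and 1 R 2, but not 0 R 2.
So F validates K, D, T, S4; S5 would additionally require R to be Euclidean. The strongest is S4.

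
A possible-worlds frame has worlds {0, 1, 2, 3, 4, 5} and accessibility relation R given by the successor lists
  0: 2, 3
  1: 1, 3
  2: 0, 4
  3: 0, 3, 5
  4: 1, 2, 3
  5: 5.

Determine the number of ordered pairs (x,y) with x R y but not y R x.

Enumerating: (1,3), (3,5), (4,1), (4,3).

4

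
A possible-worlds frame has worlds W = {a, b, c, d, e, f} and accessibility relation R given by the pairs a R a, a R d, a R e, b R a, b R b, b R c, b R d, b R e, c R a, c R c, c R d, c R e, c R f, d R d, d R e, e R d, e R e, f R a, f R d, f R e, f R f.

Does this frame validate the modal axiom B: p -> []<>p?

No

The schema B characterises exactly the symmetric frames.
Symmetric: no — a R d but not d R a.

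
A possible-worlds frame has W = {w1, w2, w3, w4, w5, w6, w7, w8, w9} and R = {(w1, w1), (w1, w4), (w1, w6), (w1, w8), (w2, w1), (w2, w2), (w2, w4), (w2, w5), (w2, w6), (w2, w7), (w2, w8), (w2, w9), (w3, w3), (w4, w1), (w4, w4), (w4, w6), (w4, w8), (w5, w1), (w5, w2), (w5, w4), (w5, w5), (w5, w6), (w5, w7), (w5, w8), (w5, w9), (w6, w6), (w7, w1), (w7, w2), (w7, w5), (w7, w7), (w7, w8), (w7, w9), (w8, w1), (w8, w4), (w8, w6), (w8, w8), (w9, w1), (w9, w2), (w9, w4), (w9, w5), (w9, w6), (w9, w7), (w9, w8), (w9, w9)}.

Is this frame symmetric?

Symmetric: no — w1 R w6 but not w6 R w1.

No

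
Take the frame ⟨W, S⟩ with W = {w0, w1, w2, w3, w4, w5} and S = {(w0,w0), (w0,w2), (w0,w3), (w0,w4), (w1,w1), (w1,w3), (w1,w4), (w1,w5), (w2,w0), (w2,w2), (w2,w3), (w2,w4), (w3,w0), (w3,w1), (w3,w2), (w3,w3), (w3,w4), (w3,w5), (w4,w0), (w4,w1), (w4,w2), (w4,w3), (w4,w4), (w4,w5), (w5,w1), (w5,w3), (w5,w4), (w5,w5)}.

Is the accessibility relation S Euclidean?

Euclidean: no — w3 S w0 and w3 S w1, but not w0 S w1.

No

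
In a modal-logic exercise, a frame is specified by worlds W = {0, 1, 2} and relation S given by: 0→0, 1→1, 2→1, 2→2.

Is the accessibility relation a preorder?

Reflexive: yes — every world is S-related to itself.
Transitive: yes — every two-step S-path is closed by a direct edge.
So S is a preorder.

Yes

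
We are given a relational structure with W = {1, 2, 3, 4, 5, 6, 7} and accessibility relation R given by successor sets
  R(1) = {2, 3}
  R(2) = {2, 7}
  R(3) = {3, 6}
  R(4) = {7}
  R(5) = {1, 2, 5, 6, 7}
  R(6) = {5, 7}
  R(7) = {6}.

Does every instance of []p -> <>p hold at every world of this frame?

Axiom D corresponds to the accessibility relation being serial.
Serial: yes — every world has a successor (e.g. 1 R 2).

Yes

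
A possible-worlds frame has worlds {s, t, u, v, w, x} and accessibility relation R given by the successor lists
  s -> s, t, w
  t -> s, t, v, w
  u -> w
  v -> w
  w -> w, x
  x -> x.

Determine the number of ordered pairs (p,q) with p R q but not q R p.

Enumerating: (s,w), (t,v), (t,w), (u,w), (v,w), (w,x).

6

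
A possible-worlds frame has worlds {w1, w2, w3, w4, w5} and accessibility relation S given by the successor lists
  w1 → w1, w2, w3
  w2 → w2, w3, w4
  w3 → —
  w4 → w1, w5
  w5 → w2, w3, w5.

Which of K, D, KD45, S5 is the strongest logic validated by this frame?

Serial (axiom D): no — w3 has no S-successor.
Euclidean (axiom 5): no — w1 S w3 and w1 S w2, but not w3 S w2.
Transitive (axiom 4): no — w1 S w2 and w2 S w4, but not w1 S w4.
Reflexive (axiom T): no — w3 is not related to itself.
So F validates K; D would additionally require S to be serial. The strongest is K.

K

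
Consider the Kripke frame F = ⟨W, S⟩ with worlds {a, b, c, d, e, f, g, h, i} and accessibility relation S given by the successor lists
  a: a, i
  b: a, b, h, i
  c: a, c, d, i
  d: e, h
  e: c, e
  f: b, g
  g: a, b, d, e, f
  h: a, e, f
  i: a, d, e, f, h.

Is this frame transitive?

Transitive: no — a S i and i S d, but not a S d.

No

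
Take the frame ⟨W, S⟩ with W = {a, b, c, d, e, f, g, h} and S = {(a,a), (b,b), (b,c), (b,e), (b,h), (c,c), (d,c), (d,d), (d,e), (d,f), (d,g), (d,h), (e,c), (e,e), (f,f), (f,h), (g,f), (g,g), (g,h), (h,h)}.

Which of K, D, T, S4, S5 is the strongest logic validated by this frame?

S4

Serial (axiom D): yes — every world has a successor (e.g. a S a).
Reflexive (axiom T): yes — every world is S-related to itself.
Transitive (axiom 4): yes — every two-step S-path is closed by a direct edge.
Euclidean (axiom 5): no — b S c and b S e, but not c S e.
So F validates K, D, T, S4; S5 would additionally require S to be Euclidean. The strongest is S4.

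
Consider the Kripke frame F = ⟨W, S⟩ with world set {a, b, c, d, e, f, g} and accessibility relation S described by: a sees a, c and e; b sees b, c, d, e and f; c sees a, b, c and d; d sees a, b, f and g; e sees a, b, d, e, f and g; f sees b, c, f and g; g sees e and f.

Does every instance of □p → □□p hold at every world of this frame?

Axiom 4 corresponds to the accessibility relation being transitive.
Transitive: no — a S c and c S b, but not a S b.

No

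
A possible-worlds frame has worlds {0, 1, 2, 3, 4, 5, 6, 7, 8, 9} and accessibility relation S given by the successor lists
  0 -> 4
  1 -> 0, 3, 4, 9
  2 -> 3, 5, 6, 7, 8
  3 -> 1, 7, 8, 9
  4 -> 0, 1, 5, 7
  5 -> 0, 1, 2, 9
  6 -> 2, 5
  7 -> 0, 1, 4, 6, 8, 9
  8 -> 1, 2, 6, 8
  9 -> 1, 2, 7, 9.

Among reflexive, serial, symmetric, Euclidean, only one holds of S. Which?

Reflexive: no — 0 is not related to itself.
Serial: yes — every world has a successor (e.g. 0 S 4).
Symmetric: no — 1 S 0 but not 0 S 1.
Euclidean: no — 1 S 0 and 1 S 3, but not 0 S 3.
Only serial holds.

serial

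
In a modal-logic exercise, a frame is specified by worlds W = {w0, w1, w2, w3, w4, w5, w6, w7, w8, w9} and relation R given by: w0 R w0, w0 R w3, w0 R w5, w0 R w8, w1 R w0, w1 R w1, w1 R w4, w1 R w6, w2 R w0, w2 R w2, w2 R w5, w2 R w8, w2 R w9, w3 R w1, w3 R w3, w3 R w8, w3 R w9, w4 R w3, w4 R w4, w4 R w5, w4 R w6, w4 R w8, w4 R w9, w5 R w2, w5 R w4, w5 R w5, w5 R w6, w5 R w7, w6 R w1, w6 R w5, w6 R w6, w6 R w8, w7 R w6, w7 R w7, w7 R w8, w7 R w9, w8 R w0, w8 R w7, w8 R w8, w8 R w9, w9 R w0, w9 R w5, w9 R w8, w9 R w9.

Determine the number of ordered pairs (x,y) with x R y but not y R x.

20

Enumerating: (w0,w3), (w0,w5), (w1,w0), (w1,w4), (w2,w0), (w2,w8), (w2,w9), (w3,w1), (w3,w8), (w3,w9), (w4,w3), (w4,w6), … and 8 more.
Total: 20.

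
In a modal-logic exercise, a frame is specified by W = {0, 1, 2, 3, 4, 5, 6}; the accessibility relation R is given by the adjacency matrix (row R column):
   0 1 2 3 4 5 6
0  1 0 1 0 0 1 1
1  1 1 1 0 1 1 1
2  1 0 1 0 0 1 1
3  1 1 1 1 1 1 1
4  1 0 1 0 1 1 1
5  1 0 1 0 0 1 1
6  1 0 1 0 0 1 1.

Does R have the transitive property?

Transitive: yes — every two-step R-path is closed by a direct edge.

Yes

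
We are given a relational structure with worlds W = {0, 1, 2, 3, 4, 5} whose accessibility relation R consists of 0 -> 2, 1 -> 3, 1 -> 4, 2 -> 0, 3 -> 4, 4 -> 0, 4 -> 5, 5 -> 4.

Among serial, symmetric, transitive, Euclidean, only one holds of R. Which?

serial

Serial: yes — every world has a successor (e.g. 0 R 2).
Symmetric: no — 1 R 3 but not 3 R 1.
Transitive: no — 1 R 4 and 4 R 0, but not 1 R 0.
Euclidean: no — 1 R 4 and 1 R 3, but not 4 R 3.
Only serial holds.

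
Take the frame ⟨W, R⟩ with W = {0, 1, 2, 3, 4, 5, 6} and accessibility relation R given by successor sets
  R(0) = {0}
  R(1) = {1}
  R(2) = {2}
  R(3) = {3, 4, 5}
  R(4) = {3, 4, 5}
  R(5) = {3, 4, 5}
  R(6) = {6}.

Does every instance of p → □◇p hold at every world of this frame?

Yes

Axiom B corresponds to the accessibility relation being symmetric.
Symmetric: yes — every pair in R has its reverse in R.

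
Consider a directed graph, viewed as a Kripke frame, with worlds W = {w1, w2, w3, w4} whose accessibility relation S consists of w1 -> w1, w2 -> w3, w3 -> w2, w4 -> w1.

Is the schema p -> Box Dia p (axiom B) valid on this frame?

No

By correspondence theory, B is valid on a frame iff S is symmetric.
Symmetric: no — w4 S w1 but not w1 S w4.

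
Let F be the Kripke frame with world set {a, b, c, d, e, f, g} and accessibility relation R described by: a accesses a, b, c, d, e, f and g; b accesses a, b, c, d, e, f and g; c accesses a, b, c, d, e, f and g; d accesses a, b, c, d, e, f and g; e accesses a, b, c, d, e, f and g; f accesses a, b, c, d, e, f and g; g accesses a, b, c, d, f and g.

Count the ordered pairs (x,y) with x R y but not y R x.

1

Enumerating: (e,g).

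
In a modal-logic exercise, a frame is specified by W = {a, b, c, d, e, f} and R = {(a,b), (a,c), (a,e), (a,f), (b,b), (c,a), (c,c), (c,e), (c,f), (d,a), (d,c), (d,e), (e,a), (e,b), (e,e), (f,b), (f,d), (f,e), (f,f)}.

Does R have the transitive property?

Transitive: no — a R f and f R d, but not a R d.

No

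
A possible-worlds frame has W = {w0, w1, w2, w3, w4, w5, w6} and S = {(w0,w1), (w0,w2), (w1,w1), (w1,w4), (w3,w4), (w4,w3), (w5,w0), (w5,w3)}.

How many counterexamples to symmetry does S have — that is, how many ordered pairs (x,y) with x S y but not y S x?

5

Enumerating: (w0,w1), (w0,w2), (w1,w4), (w5,w0), (w5,w3).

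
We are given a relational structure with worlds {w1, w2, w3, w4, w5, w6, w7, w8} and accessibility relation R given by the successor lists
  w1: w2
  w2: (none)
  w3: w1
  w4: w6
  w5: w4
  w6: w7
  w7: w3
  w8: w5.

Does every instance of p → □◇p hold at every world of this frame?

No

The schema B characterises exactly the symmetric frames.
Symmetric: no — w1 R w2 but not w2 R w1.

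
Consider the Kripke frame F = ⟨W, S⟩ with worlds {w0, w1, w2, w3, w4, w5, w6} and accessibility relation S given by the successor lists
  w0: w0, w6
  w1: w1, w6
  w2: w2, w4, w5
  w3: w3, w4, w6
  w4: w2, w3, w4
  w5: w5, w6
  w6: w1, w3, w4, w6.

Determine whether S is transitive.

Transitive: no — w0 S w6 and w6 S w1, but not w0 S w1.

No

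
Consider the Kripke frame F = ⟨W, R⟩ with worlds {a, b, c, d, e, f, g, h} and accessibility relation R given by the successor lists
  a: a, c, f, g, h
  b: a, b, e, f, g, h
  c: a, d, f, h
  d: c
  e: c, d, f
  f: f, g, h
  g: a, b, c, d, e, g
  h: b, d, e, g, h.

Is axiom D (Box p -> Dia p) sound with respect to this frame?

Yes

By correspondence theory, D is valid on a frame iff R is serial.
Serial: yes — every world has a successor (e.g. a R a).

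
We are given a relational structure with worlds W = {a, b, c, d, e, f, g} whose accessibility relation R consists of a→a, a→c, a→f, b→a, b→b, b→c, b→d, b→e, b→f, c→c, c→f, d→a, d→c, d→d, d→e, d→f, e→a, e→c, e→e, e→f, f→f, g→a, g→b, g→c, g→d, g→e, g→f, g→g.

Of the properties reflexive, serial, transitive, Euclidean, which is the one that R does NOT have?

Euclidean

Reflexive: yes — every world is R-related to itself.
Serial: yes — every world has a successor (e.g. a R a).
Transitive: yes — every two-step R-path is closed by a direct edge.
Euclidean: no — a R f and a R c, but not f R c.
Only Euclidean fails.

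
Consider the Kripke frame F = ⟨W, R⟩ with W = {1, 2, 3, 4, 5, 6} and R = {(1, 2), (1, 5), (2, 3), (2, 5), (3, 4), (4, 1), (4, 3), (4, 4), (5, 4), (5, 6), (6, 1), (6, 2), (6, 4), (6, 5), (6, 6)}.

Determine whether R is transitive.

Transitive: no — 1 R 2 and 2 R 3, but not 1 R 3.

No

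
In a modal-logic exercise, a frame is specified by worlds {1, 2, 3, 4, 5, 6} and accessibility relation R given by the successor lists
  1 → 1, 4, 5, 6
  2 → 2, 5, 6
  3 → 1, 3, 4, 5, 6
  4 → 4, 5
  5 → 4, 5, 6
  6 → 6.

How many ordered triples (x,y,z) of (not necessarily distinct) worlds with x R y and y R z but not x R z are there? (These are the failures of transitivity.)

Enumerating: (2,5,4), (4,5,6).

2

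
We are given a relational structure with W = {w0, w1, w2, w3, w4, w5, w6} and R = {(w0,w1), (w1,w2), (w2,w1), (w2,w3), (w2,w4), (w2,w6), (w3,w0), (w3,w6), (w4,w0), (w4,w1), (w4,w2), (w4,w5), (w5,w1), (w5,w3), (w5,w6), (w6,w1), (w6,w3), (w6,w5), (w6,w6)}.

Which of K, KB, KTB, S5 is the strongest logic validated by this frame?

Symmetric (axiom B): no — w0 R w1 but not w1 R w0.
Reflexive (axiom T): no — w0 is not related to itself.
Euclidean (axiom 5): no — w2 R w1 and w2 R w3, but not w1 R w3.
So F validates K; KB would additionally require R to be symmetric. The strongest is K.

K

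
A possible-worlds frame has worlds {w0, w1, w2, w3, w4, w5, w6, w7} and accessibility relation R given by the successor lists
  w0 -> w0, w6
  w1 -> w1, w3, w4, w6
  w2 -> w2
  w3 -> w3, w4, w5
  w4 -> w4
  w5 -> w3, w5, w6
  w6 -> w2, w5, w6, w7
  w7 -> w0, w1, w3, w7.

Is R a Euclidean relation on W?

No

Euclidean: no — w1 R w3 and w1 R w6, but not w3 R w6.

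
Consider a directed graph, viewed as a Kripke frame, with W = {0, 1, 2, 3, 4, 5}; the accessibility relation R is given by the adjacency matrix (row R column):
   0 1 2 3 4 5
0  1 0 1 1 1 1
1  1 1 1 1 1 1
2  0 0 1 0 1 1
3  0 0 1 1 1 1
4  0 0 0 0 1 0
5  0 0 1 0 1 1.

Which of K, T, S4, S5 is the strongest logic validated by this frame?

Reflexive (axiom T): yes — every world is R-related to itself.
Transitive (axiom 4): yes — every two-step R-path is closed by a direct edge.
Euclidean (axiom 5): no — 0 R 2 and 0 R 3, but not 2 R 3.
So F validates K, T, S4; S5 would additionally require R to be Euclidean. The strongest is S4.

S4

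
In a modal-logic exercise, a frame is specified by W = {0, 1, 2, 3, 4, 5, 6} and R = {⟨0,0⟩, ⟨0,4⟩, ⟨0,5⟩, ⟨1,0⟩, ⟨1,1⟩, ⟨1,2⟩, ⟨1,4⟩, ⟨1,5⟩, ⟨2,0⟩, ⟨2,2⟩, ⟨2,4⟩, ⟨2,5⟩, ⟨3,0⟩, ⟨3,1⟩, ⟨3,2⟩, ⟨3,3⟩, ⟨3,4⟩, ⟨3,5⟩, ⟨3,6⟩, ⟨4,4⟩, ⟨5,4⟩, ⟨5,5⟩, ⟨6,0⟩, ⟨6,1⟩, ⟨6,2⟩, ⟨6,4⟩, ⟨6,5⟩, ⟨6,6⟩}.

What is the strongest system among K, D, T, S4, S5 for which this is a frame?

Serial (axiom D): yes — every world has a successor (e.g. 0 R 0).
Reflexive (axiom T): yes — every world is R-related to itself.
Transitive (axiom 4): yes — every two-step R-path is closed by a direct edge.
Euclidean (axiom 5): no — 0 R 4 and 0 R 5, but not 4 R 5.
So F validates K, D, T, S4; S5 would additionally require R to be Euclidean. The strongest is S4.

S4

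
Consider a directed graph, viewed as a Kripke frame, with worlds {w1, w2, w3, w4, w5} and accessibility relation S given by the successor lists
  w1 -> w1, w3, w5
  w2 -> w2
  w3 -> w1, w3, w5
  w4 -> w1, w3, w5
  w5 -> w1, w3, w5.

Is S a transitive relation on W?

Yes

Transitive: yes — every two-step S-path is closed by a direct edge.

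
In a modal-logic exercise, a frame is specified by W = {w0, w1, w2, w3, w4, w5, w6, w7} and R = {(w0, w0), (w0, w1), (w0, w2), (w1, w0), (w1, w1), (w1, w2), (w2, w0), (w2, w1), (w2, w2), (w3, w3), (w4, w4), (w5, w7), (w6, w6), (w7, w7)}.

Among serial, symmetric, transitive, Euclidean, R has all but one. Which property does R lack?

symmetric

Serial: yes — every world has a successor (e.g. w0 R w0).
Symmetric: no — w5 R w7 but not w7 R w5.
Transitive: yes — every two-step R-path is closed by a direct edge.
Euclidean: yes — any two successors of a common world are R-related.
Only symmetric fails.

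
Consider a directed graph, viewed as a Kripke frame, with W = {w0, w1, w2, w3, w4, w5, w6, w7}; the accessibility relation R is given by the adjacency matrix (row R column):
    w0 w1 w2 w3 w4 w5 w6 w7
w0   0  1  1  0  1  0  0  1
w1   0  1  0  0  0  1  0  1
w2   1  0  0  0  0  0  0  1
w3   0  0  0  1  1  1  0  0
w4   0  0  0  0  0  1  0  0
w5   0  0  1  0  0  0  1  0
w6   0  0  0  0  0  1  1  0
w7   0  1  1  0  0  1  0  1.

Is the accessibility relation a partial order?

No

Reflexive: no — w0 is not related to itself.
Transitive: no — w0 R w1 and w1 R w5, but not w0 R w5.
Antisymmetric: no — w0 R w2 and w2 R w0 with w0 ≠ w2.
So R is not a partial order.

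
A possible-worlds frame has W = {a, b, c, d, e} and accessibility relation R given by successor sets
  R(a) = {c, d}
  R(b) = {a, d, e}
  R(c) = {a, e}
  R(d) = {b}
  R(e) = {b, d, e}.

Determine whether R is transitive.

Transitive: no — a R c and c R e, but not a R e.

No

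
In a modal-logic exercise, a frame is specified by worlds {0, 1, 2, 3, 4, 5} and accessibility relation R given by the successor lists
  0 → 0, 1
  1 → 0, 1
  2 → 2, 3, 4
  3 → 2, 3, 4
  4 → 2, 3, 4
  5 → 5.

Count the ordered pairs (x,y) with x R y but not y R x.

0

R is symmetric; there are no such tuples.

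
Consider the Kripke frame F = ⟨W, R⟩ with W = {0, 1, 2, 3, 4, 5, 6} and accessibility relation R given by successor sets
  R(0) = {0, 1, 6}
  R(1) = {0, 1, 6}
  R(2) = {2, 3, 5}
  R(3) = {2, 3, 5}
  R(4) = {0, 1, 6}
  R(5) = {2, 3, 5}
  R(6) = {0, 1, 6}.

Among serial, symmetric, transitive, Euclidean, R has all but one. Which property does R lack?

symmetric

Serial: yes — every world has a successor (e.g. 0 R 0).
Symmetric: no — 4 R 0 but not 0 R 4.
Transitive: yes — every two-step R-path is closed by a direct edge.
Euclidean: yes — any two successors of a common world are R-related.
Only symmetric fails.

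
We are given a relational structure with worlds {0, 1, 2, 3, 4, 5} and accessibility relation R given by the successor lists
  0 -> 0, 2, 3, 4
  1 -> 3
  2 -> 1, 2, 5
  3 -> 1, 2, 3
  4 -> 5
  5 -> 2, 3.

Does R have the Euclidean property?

No

Euclidean: no — 0 R 2 and 0 R 3, but not 2 R 3.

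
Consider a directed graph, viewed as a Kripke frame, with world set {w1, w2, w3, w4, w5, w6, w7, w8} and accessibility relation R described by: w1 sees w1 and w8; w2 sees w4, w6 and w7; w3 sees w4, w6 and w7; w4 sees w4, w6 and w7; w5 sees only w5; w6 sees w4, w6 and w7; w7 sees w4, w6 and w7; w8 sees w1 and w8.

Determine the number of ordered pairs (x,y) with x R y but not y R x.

Enumerating: (w2,w4), (w2,w6), (w2,w7), (w3,w4), (w3,w6), (w3,w7).

6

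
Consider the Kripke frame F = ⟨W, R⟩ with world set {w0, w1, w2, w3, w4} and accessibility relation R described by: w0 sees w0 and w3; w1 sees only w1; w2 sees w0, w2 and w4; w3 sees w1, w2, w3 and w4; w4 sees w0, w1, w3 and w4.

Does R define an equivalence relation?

No

Reflexive: yes — every world is R-related to itself.
Symmetric: no — w0 R w3 but not w3 R w0.
Transitive: no — w0 R w3 and w3 R w1, but not w0 R w1.
So R is not an equivalence relation.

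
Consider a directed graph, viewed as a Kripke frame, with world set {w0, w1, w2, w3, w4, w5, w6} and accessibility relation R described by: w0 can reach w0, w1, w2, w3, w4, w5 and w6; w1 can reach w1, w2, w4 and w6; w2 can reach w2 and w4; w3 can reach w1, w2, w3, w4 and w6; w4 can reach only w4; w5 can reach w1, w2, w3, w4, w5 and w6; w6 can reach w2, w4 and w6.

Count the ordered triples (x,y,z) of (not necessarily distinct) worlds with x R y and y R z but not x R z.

R is transitive; there are no such tuples.

0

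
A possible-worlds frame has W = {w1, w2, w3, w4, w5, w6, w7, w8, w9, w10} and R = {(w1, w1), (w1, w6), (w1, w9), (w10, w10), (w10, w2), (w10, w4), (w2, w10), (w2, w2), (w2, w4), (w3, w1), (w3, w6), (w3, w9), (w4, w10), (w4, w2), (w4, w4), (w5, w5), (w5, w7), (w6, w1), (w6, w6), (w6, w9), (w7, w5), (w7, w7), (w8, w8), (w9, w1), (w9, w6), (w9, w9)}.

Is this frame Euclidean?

Euclidean: yes — any two successors of a common world are R-related.

Yes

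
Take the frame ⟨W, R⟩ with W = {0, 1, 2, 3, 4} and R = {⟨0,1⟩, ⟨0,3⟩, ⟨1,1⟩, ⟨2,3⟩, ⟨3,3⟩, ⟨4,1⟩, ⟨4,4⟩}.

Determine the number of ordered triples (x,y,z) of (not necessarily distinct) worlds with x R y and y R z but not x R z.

R is transitive; there are no such tuples.

0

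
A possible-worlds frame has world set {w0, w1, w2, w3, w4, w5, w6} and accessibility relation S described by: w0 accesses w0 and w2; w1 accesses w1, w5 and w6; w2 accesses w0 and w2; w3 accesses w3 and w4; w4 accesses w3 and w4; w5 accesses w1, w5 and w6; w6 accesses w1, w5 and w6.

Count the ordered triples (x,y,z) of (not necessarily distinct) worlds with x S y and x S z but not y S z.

S is Euclidean; there are no such tuples.

0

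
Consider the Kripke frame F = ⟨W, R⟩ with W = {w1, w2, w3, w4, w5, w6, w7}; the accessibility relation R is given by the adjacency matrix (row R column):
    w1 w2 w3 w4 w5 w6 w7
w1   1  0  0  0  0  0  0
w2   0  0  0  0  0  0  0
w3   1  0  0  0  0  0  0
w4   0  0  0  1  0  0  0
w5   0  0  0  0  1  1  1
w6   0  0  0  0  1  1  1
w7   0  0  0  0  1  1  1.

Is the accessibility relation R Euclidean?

Euclidean: yes — any two successors of a common world are R-related.

Yes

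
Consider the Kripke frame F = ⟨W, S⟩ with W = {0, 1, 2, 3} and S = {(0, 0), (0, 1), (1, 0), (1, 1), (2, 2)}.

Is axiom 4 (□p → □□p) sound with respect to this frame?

Yes

By correspondence theory, 4 is valid on a frame iff S is transitive.
Transitive: yes — every two-step S-path is closed by a direct edge.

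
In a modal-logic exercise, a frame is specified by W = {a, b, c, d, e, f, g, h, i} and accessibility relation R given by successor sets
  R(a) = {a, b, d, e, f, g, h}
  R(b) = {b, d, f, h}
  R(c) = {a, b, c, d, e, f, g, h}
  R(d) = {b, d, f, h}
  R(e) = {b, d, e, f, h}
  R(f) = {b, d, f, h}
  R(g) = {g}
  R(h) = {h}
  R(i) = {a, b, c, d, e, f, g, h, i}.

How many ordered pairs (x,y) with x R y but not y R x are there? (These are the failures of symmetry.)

Enumerating: (a,b), (a,d), (a,e), (a,f), (a,g), (a,h), (b,h), (c,a), (c,b), (c,d), (c,e), (c,f), … and 16 more.
Total: 28.

28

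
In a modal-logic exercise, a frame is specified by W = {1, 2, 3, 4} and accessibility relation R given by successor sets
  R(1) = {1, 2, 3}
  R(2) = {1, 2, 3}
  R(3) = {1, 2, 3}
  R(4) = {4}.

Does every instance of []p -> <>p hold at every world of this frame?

The schema D characterises exactly the serial frames.
Serial: yes — every world has a successor (e.g. 1 R 1).

Yes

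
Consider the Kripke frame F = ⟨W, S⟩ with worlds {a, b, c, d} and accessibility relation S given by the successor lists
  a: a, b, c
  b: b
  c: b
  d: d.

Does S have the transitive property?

Transitive: yes — every two-step S-path is closed by a direct edge.

Yes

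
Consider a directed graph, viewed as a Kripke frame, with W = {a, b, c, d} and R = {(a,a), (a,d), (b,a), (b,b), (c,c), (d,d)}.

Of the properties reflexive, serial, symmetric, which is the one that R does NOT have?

symmetric

Reflexive: yes — every world is R-related to itself.
Serial: yes — every world has a successor (e.g. a R a).
Symmetric: no — a R d but not d R a.
Only symmetric fails.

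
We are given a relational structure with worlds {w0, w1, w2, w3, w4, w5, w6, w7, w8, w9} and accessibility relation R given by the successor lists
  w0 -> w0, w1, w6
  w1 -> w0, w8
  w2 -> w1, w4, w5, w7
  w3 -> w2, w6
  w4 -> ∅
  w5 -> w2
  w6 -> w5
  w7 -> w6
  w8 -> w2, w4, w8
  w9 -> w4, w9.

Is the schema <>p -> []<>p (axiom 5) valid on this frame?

By correspondence theory, 5 is valid on a frame iff R is Euclidean.
Euclidean: no — w0 R w1 and w0 R w6, but not w1 R w6.

No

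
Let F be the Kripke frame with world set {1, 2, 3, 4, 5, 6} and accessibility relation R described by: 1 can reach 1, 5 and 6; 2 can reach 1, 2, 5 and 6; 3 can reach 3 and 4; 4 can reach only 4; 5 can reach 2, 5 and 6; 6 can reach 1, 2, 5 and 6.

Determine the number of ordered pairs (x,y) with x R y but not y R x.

3

Enumerating: (1,5), (2,1), (3,4).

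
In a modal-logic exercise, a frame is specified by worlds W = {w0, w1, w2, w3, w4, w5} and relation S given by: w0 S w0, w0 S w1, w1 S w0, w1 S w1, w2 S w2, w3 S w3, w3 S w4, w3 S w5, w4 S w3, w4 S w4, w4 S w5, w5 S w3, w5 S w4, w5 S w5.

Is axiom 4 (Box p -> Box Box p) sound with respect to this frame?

Yes

By correspondence theory, 4 is valid on a frame iff S is transitive.
Transitive: yes — every two-step S-path is closed by a direct edge.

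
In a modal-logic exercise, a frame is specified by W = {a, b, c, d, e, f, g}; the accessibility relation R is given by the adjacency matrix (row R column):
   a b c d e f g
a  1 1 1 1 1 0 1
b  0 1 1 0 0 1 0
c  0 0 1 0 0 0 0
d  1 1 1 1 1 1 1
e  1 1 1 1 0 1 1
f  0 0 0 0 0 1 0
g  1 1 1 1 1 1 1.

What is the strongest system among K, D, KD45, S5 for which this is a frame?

D

Serial (axiom D): yes — every world has a successor (e.g. a R a).
Euclidean (axiom 5): no — a R b and a R d, but not b R d.
Transitive (axiom 4): no — a R b and b R f, but not a R f.
Reflexive (axiom T): no — e is not related to itself.
So F validates K, D; KD45 would additionally require R to be Euclidean and transitive. The strongest is D.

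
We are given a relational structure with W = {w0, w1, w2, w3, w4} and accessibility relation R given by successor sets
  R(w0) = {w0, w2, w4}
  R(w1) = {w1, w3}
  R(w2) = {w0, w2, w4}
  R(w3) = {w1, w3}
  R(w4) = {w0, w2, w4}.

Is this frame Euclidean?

Yes

Euclidean: yes — any two successors of a common world are R-related.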